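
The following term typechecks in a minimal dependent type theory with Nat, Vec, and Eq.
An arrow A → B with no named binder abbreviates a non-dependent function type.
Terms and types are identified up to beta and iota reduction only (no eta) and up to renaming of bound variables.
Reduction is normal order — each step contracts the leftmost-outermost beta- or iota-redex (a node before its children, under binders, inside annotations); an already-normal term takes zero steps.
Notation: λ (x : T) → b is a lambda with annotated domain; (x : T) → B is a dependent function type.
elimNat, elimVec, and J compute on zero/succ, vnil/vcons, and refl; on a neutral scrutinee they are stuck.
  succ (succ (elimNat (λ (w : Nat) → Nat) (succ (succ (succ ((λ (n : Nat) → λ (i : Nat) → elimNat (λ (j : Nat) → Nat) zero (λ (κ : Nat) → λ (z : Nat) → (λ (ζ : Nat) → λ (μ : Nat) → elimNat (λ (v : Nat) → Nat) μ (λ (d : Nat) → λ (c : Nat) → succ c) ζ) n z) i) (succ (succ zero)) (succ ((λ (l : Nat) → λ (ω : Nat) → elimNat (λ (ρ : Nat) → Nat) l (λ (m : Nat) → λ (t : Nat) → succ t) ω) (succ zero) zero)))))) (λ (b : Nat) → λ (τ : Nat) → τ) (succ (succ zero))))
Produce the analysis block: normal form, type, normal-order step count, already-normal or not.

normal form:
  succ (succ (succ (succ (succ (succ (succ (succ (succ zero))))))))
type:
  Nat
reduction steps (normal order): 37
term was already normal: no
first contracted redex: an elimNat iota-redex


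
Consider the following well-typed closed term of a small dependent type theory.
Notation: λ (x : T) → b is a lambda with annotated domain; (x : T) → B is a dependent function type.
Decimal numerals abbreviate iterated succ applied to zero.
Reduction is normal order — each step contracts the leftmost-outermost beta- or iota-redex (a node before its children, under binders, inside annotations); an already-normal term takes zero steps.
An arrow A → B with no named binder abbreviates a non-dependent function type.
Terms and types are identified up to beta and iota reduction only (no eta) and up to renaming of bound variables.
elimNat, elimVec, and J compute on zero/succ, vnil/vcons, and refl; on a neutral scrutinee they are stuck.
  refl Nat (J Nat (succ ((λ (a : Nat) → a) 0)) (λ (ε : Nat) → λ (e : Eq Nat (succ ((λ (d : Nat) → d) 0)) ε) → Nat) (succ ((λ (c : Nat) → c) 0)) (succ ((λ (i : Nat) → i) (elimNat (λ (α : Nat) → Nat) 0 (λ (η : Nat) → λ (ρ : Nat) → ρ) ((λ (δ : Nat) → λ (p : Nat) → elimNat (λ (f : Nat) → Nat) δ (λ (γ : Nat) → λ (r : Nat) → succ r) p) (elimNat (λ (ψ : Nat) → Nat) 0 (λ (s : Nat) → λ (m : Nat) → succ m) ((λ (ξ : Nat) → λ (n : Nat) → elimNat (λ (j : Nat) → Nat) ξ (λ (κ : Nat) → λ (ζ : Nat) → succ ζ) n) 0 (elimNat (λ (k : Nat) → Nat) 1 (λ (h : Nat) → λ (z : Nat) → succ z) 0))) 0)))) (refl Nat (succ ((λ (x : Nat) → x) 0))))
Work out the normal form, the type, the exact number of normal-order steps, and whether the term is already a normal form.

normal form:
  refl Nat 1
type:
  Eq Nat 1 1
reduction steps (normal order): 2
started in normal form: no
first redex: a J iota-redex


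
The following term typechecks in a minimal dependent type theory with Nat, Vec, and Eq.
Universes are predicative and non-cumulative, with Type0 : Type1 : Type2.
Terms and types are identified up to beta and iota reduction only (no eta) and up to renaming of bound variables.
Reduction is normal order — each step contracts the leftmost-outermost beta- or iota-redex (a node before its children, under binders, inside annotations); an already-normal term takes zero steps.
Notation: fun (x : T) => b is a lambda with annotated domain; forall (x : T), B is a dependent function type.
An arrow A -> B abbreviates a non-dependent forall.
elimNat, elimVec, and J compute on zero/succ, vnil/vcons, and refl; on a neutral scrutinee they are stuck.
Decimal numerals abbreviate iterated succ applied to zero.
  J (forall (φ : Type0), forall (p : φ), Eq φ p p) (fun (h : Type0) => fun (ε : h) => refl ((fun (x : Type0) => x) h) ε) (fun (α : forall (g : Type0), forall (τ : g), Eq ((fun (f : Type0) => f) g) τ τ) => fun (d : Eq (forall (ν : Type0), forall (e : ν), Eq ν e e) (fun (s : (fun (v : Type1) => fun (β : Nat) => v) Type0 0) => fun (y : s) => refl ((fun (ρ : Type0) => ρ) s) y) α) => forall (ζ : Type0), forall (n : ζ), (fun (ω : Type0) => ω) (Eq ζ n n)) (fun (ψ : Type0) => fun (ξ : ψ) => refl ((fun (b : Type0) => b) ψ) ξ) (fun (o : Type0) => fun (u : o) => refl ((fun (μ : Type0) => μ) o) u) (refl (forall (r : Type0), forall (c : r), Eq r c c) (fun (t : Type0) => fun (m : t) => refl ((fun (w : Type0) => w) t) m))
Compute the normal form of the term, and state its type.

resulting normal form:
  fun (φ : Type0) => fun (p : φ) => refl φ p
type:
  forall (φ : Type0), forall (p : φ), Eq φ p p
observation: 2 normal-order steps normalize the term, beginning with a J iota-redex.


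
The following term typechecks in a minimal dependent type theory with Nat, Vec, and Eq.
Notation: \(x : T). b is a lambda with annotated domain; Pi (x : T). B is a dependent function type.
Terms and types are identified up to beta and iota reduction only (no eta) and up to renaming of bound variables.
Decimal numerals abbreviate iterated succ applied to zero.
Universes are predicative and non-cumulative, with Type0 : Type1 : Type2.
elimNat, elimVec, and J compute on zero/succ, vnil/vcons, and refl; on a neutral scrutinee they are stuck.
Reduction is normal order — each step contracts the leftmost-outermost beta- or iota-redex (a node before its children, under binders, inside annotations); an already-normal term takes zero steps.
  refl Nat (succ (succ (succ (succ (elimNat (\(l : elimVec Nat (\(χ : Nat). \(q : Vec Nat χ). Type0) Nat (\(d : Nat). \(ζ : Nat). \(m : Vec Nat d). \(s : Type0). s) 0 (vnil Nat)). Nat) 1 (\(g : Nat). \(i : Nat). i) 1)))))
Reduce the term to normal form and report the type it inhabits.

resulting normal form:
  refl Nat 5
the term's type:
  Eq Nat 5 5
observation: the first redex contracted is an elimNat iota-redex; the normal form is reached in 4 normal-order steps.


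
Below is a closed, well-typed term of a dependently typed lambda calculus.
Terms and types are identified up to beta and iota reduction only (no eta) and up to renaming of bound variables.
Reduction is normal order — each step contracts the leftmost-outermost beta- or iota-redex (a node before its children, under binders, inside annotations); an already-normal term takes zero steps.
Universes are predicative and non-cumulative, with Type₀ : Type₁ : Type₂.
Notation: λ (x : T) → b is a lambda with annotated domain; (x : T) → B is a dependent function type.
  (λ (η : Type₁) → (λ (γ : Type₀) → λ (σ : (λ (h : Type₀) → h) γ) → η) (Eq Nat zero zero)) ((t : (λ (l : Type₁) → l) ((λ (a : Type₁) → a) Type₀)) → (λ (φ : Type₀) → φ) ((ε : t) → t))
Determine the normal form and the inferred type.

resulting normal form:
  λ (η : Eq Nat zero zero) → (γ : Type₀) → (σ : γ) → γ
type:
  (η : Eq Nat zero zero) → Type₁
observation: reduction starts at a beta-redex, and 6 normal-order steps reach the normal form.


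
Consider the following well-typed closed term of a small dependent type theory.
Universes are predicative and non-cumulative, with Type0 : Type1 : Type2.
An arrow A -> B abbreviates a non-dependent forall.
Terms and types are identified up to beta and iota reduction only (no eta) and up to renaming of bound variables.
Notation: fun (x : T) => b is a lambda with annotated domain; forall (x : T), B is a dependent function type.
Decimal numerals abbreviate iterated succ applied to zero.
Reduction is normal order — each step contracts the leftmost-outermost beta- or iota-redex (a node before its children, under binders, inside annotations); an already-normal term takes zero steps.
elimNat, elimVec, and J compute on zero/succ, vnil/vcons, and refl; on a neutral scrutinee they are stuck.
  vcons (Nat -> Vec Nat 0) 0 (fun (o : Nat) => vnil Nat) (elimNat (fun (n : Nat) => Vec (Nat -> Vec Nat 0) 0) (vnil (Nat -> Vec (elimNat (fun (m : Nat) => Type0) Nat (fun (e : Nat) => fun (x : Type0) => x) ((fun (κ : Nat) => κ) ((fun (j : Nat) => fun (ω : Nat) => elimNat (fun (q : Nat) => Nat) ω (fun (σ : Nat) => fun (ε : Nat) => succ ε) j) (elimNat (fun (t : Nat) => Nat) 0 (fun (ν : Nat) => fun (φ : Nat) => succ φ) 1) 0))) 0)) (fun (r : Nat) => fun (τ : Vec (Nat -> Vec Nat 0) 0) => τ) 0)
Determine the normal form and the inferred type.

resulting normal form:
  vcons (Nat -> Vec Nat 0) 0 (fun (o : Nat) => vnil Nat) (vnil (Nat -> Vec Nat 0))
the term's type:
  Vec (Nat -> Vec Nat 0) 1


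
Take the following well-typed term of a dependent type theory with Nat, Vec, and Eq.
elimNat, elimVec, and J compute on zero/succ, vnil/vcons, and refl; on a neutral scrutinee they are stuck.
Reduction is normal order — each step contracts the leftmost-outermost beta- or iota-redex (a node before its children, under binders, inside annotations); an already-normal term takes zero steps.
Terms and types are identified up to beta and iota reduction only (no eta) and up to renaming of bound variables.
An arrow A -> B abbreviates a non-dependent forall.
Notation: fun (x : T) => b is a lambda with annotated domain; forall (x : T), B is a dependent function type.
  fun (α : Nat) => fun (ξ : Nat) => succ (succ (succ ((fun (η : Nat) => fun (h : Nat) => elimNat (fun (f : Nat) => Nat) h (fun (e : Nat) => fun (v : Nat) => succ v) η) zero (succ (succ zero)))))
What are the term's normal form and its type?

resulting normal form:
  fun (α : Nat) => fun (ξ : Nat) => succ (succ (succ (succ (succ zero))))
the term's type:
  Nat -> Nat -> Nat
observation: the leftmost-outermost redex is a beta-redex, and normalization takes 3 steps.


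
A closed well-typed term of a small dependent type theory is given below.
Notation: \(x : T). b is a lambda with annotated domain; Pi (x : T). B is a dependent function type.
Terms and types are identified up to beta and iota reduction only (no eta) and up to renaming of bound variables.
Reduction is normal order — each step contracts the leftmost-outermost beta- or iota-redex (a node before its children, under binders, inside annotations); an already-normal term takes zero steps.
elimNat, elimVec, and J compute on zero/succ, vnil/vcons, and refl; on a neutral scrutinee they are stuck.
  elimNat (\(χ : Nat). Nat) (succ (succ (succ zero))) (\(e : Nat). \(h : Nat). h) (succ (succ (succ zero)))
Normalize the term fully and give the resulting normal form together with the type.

resulting normal form:
  succ (succ (succ zero))
inferred type:
  Nat
observation: the first redex contracted is an elimNat iota-redex; the normal form is reached in 10 normal-order steps.


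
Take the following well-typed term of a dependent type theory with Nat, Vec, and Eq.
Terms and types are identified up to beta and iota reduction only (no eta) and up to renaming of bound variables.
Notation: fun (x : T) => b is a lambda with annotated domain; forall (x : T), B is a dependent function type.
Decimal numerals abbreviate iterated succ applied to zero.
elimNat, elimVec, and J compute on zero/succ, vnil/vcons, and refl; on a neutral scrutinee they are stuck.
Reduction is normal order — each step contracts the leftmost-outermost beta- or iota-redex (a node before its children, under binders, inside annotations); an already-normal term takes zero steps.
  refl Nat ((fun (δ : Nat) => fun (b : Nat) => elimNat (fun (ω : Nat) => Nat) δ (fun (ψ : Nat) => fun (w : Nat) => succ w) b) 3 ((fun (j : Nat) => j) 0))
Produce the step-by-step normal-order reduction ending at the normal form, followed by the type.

normal-order reduction:
  refl Nat ((fun (δ : Nat) => fun (b : Nat) => elimNat (fun (ω : Nat) => Nat) δ (fun (ψ : Nat) => fun (w : Nat) => succ w) b) 3 ((fun (j : Nat) => j) 0))
  ~> refl Nat ((fun (δ : Nat) => elimNat (fun (b : Nat) => Nat) 3 (fun (ω : Nat) => fun (ψ : Nat) => succ ψ) δ) ((fun (w : Nat) => w) 0))
  ~> refl Nat (elimNat (fun (δ : Nat) => Nat) 3 (fun (b : Nat) => fun (ω : Nat) => succ ω) ((fun (ψ : Nat) => ψ) 0))
  ~> refl Nat (elimNat (fun (δ : Nat) => Nat) 3 (fun (b : Nat) => fun (ω : Nat) => succ ω) 0)
  ~> refl Nat 3
the term's type:
  Eq Nat 3 3


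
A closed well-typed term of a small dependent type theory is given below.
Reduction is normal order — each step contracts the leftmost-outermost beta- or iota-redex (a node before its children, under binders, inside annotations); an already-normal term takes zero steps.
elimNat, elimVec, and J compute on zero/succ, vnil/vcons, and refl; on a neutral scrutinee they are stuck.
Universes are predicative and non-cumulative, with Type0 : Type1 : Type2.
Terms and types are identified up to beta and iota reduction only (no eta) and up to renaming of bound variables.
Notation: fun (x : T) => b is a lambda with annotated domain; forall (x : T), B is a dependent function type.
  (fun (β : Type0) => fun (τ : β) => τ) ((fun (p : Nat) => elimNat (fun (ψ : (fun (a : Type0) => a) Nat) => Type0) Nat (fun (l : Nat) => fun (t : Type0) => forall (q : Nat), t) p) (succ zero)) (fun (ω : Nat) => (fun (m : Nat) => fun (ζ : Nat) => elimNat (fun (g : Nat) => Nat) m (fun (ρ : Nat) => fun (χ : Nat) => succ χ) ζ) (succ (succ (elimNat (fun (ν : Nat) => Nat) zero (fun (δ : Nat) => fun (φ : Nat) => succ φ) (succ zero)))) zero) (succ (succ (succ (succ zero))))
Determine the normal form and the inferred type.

resulting normal form:
  succ (succ (succ zero))
type:
  Nat


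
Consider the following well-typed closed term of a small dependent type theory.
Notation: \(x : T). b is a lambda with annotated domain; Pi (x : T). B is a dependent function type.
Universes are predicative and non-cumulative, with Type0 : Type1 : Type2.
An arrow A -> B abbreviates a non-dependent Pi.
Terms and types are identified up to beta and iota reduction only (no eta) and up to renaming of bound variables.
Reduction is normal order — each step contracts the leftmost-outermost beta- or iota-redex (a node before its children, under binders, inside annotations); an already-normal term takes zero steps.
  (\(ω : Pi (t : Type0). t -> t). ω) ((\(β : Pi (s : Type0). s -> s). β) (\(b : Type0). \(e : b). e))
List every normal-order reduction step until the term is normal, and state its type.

normal-order reduction sequence:
  (\(ω : Pi (t : Type0). t -> t). ω) ((\(β : Pi (s : Type0). s -> s). β) (\(b : Type0). \(e : b). e))
  ~> (\(ω : Pi (t : Type0). t -> t). ω) (\(β : Type0). \(s : β). s)
  ~> \(ω : Type0). \(t : ω). t
type:
  Pi (ω : Type0). ω -> ω


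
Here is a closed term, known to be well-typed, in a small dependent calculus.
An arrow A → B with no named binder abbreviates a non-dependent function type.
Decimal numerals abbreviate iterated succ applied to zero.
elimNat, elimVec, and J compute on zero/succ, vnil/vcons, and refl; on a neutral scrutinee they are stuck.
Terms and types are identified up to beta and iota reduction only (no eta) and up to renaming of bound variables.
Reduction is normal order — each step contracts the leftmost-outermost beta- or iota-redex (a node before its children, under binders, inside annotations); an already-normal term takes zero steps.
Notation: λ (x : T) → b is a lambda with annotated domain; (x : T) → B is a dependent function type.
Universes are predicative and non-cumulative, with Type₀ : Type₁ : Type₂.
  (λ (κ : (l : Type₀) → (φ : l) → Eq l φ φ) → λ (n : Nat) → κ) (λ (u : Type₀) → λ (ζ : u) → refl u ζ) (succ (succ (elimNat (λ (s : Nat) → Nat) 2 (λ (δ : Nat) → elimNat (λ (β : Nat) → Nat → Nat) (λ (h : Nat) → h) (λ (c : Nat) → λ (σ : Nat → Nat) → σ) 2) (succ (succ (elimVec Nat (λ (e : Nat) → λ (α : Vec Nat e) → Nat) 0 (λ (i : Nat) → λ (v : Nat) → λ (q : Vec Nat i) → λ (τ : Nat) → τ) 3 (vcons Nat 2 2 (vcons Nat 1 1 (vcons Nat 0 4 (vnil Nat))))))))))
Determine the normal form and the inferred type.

normal form:
  λ (κ : Type₀) → λ (l : κ) → refl κ l
inferred type:
  (κ : Type₀) → (l : κ) → Eq κ l l


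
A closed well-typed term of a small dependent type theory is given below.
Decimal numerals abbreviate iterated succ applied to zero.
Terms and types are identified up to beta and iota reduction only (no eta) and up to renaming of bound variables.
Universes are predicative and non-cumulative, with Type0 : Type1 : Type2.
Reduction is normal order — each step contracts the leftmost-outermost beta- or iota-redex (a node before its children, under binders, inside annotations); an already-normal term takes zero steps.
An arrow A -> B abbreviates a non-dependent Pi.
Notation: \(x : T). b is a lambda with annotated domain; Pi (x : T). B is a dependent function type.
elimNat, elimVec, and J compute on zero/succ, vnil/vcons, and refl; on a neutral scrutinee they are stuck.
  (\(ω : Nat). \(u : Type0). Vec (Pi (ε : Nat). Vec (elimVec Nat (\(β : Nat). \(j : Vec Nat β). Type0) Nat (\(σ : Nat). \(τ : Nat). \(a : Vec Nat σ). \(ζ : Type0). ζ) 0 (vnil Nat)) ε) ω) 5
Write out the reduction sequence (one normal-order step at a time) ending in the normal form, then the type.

normal-order reduction:
  (\(ω : Nat). \(u : Type0). Vec (Pi (ε : Nat). Vec (elimVec Nat (\(β : Nat). \(j : Vec Nat β). Type0) Nat (\(σ : Nat). \(τ : Nat). \(a : Vec Nat σ). \(ζ : Type0). ζ) 0 (vnil Nat)) ε) ω) 5
  ~> \(ω : Type0). Vec (Pi (u : Nat). Vec (elimVec Nat (\(ε : Nat). \(β : Vec Nat ε). Type0) Nat (\(j : Nat). \(σ : Nat). \(τ : Vec Nat j). \(a : Type0). a) 0 (vnil Nat)) u) 5
  ~> \(ω : Type0). Vec (Pi (u : Nat). Vec Nat u) 5
the term's type:
  Type0 -> Type0


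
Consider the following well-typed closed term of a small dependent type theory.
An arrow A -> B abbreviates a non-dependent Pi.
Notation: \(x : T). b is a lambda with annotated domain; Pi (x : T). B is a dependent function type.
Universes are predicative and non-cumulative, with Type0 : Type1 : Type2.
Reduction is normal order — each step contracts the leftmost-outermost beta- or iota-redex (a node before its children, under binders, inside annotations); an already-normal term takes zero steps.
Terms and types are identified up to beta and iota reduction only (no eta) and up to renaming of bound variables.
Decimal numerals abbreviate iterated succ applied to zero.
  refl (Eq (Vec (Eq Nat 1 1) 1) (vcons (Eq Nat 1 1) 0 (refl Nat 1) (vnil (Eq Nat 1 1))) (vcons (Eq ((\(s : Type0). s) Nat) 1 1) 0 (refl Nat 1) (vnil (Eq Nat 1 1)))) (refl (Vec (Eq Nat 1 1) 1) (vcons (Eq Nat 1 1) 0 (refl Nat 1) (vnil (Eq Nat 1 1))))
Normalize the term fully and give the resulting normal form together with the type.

reduced normal form:
  refl (Eq (Vec (Eq Nat 1 1) 1) (vcons (Eq Nat 1 1) 0 (refl Nat 1) (vnil (Eq Nat 1 1))) (vcons (Eq Nat 1 1) 0 (refl Nat 1) (vnil (Eq Nat 1 1)))) (refl (Vec (Eq Nat 1 1) 1) (vcons (Eq Nat 1 1) 0 (refl Nat 1) (vnil (Eq Nat 1 1))))
inferred type:
  Eq (Eq (Vec (Eq Nat 1 1) 1) (vcons (Eq Nat 1 1) 0 (refl Nat 1) (vnil (Eq Nat 1 1))) (vcons (Eq Nat 1 1) 0 (refl Nat 1) (vnil (Eq Nat 1 1)))) (refl (Vec (Eq Nat 1 1) 1) (vcons (Eq Nat 1 1) 0 (refl Nat 1) (vnil (Eq Nat 1 1)))) (refl (Vec (Eq Nat 1 1) 1) (vcons (Eq Nat 1 1) 0 (refl Nat 1) (vnil (Eq Nat 1 1))))


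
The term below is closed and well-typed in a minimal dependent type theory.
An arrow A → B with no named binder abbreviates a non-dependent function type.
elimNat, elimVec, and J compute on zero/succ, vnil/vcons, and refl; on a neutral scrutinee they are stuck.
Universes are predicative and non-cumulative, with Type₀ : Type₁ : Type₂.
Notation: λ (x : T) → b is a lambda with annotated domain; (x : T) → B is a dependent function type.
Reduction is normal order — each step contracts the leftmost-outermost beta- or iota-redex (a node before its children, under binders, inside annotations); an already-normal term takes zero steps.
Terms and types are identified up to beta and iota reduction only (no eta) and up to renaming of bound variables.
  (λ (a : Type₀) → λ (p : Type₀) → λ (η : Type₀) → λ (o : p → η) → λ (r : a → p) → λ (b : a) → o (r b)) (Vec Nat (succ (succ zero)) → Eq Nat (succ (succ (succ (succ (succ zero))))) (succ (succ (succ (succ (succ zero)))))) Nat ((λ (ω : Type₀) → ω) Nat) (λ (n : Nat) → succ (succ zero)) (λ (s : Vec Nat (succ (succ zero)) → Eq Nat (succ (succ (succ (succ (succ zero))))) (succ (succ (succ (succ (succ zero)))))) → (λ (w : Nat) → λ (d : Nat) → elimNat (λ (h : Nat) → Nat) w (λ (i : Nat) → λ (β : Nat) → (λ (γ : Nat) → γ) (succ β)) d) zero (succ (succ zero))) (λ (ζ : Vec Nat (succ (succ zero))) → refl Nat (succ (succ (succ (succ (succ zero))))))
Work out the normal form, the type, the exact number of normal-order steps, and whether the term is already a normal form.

normal form:
  succ (succ zero)
inferred type:
  Nat
normal-order step count: 7
term was already normal: no
first redex: a beta-redex


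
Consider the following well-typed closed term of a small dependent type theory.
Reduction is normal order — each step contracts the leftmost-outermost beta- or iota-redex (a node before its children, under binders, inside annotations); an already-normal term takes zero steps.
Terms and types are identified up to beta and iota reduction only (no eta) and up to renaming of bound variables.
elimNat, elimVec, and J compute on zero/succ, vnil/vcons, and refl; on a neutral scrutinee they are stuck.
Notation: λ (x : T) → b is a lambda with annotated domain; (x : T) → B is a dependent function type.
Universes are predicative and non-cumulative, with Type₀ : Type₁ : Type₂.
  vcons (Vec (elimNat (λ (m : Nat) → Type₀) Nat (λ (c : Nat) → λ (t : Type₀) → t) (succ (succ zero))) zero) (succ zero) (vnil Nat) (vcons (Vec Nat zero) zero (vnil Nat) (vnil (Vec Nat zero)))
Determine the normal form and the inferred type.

normal form:
  vcons (Vec Nat zero) (succ zero) (vnil Nat) (vcons (Vec Nat zero) zero (vnil Nat) (vnil (Vec Nat zero)))
type:
  Vec (Vec Nat zero) (succ (succ zero))
observation: the first redex contracted is an elimNat iota-redex; the normal form is reached in 7 normal-order steps.


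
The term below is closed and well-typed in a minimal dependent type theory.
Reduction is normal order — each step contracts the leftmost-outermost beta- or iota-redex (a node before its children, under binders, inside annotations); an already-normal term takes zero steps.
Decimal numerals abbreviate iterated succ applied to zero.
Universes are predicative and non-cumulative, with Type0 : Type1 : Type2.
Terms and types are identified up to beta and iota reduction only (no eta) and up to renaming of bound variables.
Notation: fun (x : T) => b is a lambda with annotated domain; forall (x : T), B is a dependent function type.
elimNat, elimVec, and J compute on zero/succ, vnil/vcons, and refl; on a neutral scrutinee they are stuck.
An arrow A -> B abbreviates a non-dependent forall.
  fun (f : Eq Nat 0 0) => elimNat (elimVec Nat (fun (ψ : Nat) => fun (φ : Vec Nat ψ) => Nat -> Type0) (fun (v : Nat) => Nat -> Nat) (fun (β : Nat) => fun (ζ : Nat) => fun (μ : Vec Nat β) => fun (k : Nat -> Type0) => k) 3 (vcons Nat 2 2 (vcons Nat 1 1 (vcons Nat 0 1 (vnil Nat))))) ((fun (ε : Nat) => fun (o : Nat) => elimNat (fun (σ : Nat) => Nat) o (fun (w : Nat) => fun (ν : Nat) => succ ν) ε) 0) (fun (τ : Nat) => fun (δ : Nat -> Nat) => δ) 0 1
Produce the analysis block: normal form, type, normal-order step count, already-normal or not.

normal form:
  fun (f : Eq Nat 0 0) => 1
the term's type:
  Eq Nat 0 0 -> Nat
reduction steps (normal order): 4
term was already normal: no
first redex: an elimNat iota-redex


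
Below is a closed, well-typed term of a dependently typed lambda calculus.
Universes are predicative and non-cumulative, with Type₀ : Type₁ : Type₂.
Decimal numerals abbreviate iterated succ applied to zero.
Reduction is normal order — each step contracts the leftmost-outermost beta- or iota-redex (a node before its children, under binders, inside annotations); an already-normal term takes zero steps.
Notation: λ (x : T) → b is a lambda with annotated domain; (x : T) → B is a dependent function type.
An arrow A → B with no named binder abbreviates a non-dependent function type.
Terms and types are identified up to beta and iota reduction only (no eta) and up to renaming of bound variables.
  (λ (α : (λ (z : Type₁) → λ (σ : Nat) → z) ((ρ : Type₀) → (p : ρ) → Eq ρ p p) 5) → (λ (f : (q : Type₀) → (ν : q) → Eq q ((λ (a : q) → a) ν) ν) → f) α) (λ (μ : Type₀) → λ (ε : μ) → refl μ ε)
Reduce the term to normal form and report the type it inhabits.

reduced normal form:
  λ (α : Type₀) → λ (z : α) → refl α z
the term's type:
  (α : Type₀) → (z : α) → Eq α z z
observation: the leftmost-outermost redex is a beta-redex, and normalization takes 2 steps.


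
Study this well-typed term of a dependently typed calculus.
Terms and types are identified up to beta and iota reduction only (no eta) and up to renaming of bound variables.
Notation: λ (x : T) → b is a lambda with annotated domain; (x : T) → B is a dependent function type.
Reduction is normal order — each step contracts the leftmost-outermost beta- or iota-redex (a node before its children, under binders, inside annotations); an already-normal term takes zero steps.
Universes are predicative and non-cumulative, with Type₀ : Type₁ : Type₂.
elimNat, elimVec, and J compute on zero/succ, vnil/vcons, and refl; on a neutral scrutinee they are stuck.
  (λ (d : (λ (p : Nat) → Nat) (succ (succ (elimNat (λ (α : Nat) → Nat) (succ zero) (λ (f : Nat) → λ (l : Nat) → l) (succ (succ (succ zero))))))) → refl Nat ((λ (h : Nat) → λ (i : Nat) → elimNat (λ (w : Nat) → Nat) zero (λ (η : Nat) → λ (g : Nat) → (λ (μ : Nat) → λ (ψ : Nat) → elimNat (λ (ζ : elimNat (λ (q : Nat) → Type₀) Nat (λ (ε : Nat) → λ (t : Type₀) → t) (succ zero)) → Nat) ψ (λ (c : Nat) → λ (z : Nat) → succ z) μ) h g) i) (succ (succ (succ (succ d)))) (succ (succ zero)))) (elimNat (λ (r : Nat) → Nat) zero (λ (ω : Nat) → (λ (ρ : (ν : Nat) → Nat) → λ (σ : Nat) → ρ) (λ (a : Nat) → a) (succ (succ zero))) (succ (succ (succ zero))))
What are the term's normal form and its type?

normal form:
  refl Nat (succ (succ (succ (succ (succ (succ (succ (succ zero))))))))
type:
  Eq Nat (succ (succ (succ (succ (succ (succ (succ (succ zero)))))))) (succ (succ (succ (succ (succ (succ (succ (succ zero))))))))
observation: 80 normal-order steps separate the term from its normal form.


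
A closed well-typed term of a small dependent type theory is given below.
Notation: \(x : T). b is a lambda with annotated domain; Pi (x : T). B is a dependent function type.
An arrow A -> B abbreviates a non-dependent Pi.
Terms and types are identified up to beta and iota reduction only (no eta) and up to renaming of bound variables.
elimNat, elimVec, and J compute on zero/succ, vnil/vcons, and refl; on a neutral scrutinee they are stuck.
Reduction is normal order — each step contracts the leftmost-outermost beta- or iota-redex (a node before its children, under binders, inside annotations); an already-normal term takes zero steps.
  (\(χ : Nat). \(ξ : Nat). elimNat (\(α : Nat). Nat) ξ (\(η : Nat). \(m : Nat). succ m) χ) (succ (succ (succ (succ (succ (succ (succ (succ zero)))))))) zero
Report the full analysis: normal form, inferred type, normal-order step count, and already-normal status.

resulting normal form:
  succ (succ (succ (succ (succ (succ (succ (succ zero)))))))
the term's type:
  Nat
reduction steps (normal order): 27
started in normal form: no
first redex: a beta-redex


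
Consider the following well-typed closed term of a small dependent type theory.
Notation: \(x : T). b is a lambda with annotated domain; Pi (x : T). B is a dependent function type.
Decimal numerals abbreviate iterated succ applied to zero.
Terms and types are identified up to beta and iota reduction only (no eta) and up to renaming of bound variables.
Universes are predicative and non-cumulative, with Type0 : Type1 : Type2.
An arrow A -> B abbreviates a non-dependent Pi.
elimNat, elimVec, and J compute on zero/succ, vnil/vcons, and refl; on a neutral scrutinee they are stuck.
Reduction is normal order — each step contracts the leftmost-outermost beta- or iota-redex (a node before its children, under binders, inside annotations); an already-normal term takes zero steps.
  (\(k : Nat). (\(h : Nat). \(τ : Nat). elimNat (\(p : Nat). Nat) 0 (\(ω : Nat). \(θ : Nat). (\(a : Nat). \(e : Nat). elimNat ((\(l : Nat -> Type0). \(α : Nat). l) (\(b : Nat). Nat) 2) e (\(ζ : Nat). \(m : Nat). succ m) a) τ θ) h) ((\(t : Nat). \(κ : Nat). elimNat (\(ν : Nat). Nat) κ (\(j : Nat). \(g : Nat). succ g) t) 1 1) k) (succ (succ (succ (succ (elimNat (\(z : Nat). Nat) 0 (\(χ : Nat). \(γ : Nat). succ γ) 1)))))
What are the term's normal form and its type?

reduced normal form:
  10
type:
  Nat
observation: contracting a beta-redex first, the term normalizes in 40 steps.


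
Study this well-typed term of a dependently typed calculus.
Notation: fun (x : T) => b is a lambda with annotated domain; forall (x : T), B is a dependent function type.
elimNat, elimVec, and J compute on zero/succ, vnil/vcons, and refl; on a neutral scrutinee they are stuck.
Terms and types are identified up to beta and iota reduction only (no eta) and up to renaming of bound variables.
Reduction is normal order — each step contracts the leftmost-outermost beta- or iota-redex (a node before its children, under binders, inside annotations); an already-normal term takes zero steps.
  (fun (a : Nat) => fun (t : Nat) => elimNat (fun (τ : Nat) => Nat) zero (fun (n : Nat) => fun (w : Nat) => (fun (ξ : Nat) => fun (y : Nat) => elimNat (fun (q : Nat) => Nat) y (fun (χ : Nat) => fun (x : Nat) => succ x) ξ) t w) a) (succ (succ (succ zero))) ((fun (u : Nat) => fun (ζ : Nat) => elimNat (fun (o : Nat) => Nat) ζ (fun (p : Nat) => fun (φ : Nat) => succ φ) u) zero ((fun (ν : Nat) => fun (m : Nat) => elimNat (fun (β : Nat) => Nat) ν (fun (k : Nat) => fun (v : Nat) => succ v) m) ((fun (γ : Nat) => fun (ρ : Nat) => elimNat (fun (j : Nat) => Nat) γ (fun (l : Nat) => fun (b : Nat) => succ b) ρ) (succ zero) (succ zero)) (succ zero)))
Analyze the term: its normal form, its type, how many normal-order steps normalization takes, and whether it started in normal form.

normal form:
  succ (succ (succ (succ (succ (succ (succ (succ (succ zero))))))))
the term's type:
  Nat
steps to reach normal form (normal order): 93
started in normal form: no
first contracted redex: a beta-redex


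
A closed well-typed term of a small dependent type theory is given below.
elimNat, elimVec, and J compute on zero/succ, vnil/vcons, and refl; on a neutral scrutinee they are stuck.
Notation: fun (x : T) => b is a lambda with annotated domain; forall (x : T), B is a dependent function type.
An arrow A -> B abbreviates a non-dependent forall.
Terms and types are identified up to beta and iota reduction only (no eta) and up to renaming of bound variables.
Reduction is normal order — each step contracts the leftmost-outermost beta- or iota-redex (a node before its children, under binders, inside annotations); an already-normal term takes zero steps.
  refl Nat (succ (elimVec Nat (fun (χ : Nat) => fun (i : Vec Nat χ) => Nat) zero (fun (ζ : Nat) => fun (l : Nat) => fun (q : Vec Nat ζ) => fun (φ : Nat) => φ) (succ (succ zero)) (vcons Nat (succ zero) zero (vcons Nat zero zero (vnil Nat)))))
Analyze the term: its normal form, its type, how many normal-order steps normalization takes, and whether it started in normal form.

resulting normal form:
  refl Nat (succ zero)
the term's type:
  Eq Nat (succ zero) (succ zero)
reduction steps (normal order): 11
term was already normal: no
first redex: an elimVec iota-redex


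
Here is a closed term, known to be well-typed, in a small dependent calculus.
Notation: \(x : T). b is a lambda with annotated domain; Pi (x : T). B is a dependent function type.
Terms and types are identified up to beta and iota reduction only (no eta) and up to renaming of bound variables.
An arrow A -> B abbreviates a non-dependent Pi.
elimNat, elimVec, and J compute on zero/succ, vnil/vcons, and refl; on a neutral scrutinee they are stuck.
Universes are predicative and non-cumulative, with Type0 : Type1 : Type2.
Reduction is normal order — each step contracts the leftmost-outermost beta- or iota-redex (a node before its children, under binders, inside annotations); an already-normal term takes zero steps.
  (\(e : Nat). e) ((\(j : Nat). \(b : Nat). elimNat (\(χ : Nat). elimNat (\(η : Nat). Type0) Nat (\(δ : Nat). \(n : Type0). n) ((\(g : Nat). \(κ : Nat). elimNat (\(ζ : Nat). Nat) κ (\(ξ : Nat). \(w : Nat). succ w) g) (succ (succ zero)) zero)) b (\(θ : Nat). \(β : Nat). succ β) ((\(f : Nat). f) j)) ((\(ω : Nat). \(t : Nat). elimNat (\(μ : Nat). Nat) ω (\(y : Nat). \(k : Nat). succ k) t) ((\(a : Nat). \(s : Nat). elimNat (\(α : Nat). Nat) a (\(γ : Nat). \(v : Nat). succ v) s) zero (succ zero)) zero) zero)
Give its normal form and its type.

reduced normal form:
  succ zero
the term's type:
  Nat


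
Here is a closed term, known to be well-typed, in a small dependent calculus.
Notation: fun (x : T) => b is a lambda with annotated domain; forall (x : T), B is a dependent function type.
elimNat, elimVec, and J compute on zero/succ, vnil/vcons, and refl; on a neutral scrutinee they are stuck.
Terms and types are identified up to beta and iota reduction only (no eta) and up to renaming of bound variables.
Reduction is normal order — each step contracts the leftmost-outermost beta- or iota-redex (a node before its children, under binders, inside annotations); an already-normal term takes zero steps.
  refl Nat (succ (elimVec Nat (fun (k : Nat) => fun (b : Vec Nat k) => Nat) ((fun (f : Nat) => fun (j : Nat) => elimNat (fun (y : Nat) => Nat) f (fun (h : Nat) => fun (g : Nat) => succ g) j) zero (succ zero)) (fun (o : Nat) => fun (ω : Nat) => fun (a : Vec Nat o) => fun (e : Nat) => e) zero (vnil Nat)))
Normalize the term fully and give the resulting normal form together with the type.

resulting normal form:
  refl Nat (succ (succ zero))
the term's type:
  Eq Nat (succ (succ zero)) (succ (succ zero))
observation: 7 normal-order steps separate the term from its normal form.


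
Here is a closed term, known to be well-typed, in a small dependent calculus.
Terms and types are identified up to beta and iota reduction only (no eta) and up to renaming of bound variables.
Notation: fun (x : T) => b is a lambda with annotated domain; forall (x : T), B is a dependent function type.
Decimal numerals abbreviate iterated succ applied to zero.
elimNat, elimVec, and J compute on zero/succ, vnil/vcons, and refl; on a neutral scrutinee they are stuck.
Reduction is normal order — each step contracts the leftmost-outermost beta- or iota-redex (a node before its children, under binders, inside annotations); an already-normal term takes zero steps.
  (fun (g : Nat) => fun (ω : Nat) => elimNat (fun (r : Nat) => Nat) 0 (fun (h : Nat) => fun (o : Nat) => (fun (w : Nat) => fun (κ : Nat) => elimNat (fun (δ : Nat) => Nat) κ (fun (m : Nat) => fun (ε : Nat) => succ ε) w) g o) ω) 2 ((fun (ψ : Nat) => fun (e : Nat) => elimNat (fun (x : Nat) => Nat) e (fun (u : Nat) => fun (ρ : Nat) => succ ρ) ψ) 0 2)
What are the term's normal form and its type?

resulting normal form:
  4
type:
  Nat


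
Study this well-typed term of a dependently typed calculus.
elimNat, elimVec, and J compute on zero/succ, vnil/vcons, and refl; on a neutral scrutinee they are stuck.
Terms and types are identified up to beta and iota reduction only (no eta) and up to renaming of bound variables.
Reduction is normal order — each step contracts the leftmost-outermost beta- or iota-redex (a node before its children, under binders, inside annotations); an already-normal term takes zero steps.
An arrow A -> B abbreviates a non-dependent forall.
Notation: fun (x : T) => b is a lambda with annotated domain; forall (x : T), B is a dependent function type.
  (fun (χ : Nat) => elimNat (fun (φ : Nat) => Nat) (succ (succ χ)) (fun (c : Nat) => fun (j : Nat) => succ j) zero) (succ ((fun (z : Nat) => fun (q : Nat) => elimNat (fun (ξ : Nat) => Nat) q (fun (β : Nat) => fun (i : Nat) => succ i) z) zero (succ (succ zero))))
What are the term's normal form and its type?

resulting normal form:
  succ (succ (succ (succ (succ zero))))
inferred type:
  Nat
observation: the leftmost-outermost redex is a beta-redex, and normalization takes 5 steps.


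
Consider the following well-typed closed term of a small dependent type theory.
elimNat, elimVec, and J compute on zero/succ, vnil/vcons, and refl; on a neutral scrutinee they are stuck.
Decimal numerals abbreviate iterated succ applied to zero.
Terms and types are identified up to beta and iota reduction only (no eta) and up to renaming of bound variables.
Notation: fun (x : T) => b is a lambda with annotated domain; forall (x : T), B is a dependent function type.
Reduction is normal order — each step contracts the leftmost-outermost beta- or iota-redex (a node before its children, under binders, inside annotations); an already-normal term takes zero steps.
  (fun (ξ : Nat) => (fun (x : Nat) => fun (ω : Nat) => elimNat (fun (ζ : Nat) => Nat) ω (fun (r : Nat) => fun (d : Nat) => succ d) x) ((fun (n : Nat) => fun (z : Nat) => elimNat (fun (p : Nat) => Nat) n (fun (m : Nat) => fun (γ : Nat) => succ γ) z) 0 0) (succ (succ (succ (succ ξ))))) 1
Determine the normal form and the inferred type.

reduced normal form:
  5
the term's type:
  Nat
observation: 7 normal-order steps separate the term from its normal form.


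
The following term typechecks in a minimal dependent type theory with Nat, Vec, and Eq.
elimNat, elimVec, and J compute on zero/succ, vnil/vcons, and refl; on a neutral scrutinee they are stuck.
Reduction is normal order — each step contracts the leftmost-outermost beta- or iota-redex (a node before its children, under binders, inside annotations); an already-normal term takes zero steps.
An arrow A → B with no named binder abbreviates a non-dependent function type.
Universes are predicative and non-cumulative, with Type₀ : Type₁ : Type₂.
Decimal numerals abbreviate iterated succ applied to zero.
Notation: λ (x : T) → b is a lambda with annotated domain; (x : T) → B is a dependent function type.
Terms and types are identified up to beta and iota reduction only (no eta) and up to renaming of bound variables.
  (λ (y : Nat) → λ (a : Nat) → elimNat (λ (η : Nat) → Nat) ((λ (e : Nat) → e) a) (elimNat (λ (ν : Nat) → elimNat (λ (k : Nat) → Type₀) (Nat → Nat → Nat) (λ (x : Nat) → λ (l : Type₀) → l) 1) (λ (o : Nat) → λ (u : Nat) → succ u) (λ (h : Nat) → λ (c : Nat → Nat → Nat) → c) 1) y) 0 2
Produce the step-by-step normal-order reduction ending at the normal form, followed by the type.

reduction (normal order):
  (λ (y : Nat) → λ (a : Nat) → elimNat (λ (η : Nat) → Nat) ((λ (e : Nat) → e) a) (elimNat (λ (ν : Nat) → elimNat (λ (k : Nat) → Type₀) (Nat → Nat → Nat) (λ (x : Nat) → λ (l : Type₀) → l) 1) (λ (o : Nat) → λ (u : Nat) → succ u) (λ (h : Nat) → λ (c : Nat → Nat → Nat) → c) 1) y) 0 2
  ~> (λ (y : Nat) → elimNat (λ (a : Nat) → Nat) ((λ (η : Nat) → η) y) (elimNat (λ (e : Nat) → elimNat (λ (ν : Nat) → Type₀) (Nat → Nat → Nat) (λ (k : Nat) → λ (x : Type₀) → x) 1) (λ (l : Nat) → λ (o : Nat) → succ o) (λ (u : Nat) → λ (h : Nat → Nat → Nat) → h) 1) 0) 2
  ~> elimNat (λ (y : Nat) → Nat) ((λ (a : Nat) → a) 2) (elimNat (λ (η : Nat) → elimNat (λ (e : Nat) → Type₀) (Nat → Nat → Nat) (λ (ν : Nat) → λ (k : Type₀) → k) 1) (λ (x : Nat) → λ (l : Nat) → succ l) (λ (o : Nat) → λ (u : Nat → Nat → Nat) → u) 1) 0
  ~> (λ (y : Nat) → y) 2
  ~> 2
inferred type:
  Nat
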